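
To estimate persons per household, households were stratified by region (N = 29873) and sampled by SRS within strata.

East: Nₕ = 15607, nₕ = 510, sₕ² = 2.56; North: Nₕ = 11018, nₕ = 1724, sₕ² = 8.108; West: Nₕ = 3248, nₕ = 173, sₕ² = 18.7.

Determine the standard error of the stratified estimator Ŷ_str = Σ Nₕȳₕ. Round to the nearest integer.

Var(Ŷ_str) = Σₕ Nₕ²(1 − fₕ)sₕ²/nₕ.
East: 15607²·(1 − 510/15607)·2.56/510 = 1.1827144 × 10^6.
North: 11018²·(1 − 1724/11018)·8.108/1724 = 481594.94.
West: 3248²·(1 − 173/3248)·18.7/173 = 1.0795845 × 10^6.
Sum = 2.7438938 × 10^6.
SE = √(2.7438938 × 10^6) = 1656.

1656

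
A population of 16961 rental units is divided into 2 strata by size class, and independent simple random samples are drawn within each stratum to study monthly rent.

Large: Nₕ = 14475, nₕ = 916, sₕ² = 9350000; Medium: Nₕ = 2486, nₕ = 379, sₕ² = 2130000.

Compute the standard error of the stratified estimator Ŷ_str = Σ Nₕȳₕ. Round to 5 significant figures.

1.4258 × 10^6

Var(Ŷ_str) = Σₕ Nₕ²(1 − fₕ)sₕ²/nₕ.
Large: 14475²·(1 − 916/14475)·9350000/916 = 2.0033756 × 10^12.
Medium: 2486²·(1 − 379/2486)·2130000/379 = 2.9437848 × 10^10.
Sum = 2.0328134 × 10^12.
SE = √(2.0328134 × 10^12) = 1.4258 × 10^6.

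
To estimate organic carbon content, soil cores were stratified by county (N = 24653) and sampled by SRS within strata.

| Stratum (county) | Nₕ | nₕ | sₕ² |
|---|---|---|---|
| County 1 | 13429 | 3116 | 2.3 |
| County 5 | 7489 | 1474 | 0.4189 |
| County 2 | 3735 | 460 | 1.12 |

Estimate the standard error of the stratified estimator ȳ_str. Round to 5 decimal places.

0.01544

Var(ȳ_str) = Σₕ Wₕ²(1 − fₕ)sₕ²/nₕ with Wₕ = Nₕ/N, N = 24653.
County 1: Wₕ = 0.54472072; term = 0.54472072²·(1 − 0.23203515)·2.3/3116 = 1.681975 × 10^-4.
County 5: Wₕ = 0.30377642; term = 0.30377642²·(1 − 0.19682201)·0.4189/1474 = 2.1063609 × 10^-5.
County 2: Wₕ = 0.15150286; term = 0.15150286²·(1 − 0.12315930)·1.12/460 = 4.9002987 × 10^-5.
Sum = 2.382641 × 10^-4.
SE = √(2.382641 × 10^-4) = 0.01544.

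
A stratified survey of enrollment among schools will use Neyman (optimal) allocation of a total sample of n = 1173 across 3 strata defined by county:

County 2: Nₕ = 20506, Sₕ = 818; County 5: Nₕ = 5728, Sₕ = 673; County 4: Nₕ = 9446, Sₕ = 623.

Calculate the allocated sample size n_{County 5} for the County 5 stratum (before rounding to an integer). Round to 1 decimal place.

170.5

Neyman allocation: nₕ = n·NₕSₕ / Σⱼ NⱼSⱼ.
Σ NⱼSⱼ = 20506·818 + 5728·673 + 9446·623 = 2.651371 × 10^7.
n_{County 5} = 1173·5728·673 / (2.651371 × 10^7) = 170.5.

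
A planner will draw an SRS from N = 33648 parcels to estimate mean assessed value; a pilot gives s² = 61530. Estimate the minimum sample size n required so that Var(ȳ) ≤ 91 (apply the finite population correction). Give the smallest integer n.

Without fpc, n₀ = s²/D = 61530/91 = 676.1538.
With fpc, (1 − n/N)·s²/n ≤ D requires n ≥ n₀/(1 + n₀/N) = 676.1538/(1 + 676.1538/33648) = 662.8342.
Rounding up, n = 663.

663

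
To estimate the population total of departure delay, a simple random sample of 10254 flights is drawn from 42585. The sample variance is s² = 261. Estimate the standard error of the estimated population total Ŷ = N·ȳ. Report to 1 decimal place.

5919.9

Var(Ŷ) = N²·Var(ȳ) = N²·(1 − n/N)·s²/n.
f = 10254/42585 = 0.24078901; Var(ȳ) = 0.75921099·261/10254 = 0.019324563.
Var(Ŷ) = 42585² · 0.019324563 = 3.5044752 × 10^7.
SE(Ŷ) = √(3.5044752 × 10^7) = 5919.9.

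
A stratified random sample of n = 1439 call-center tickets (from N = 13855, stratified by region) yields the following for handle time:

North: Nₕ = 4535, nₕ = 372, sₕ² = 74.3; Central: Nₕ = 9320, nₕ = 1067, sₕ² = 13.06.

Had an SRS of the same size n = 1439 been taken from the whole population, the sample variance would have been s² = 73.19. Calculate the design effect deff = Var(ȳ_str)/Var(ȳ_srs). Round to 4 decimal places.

0.5386

Var(ȳ_str) = Σ Wₕ²(1−fₕ)sₕ²/nₕ with Wₕ = Nₕ/13855:
  North: (4535/13855)²·(1−372/4535)·74.3/372 = 0.019643393
  Central: (9320/13855)²·(1−1067/9320)·13.06/1067 = 0.0049044855
  → Var(ȳ_str) = 0.024547879.
Var(ȳ_srs) = (1 − 1439/13855)·73.19/1439 = 0.04557914.
deff = 0.024547879 / 0.04557914 = 0.5386.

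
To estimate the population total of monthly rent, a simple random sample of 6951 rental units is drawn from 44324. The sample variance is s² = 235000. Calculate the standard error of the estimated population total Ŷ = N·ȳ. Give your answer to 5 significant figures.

236650

Var(Ŷ) = N²·Var(ȳ) = N²·(1 − n/N)·s²/n.
f = 6951/44324 = 0.15682249; Var(ȳ) = 0.84317751·235000/6951 = 28.506217.
Var(Ŷ) = 44324² · 28.506217 = 5.6003798 × 10^10.
SE(Ŷ) = √(5.6003798 × 10^10) = 236650.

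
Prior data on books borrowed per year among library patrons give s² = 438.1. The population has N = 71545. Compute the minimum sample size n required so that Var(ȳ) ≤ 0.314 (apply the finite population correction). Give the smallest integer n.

1369

Without fpc, n₀ = s²/D = 438.1/0.314 = 1395.2229.
With fpc, (1 − n/N)·s²/n ≤ D requires n ≥ n₀/(1 + n₀/N) = 1395.2229/(1 + 1395.2229/71545) = 1368.5346.
Rounding up, n = 1369.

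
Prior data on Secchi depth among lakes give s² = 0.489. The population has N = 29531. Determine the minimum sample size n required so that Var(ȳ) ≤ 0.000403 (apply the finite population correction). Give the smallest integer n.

Without fpc, n₀ = s²/D = 0.489/0.000403 = 1213.3995.
With fpc, (1 − n/N)·s²/n ≤ D requires n ≥ n₀/(1 + n₀/N) = 1213.3995/(1 + 1213.3995/29531) = 1165.5099.
Rounding up, n = 1166.

1166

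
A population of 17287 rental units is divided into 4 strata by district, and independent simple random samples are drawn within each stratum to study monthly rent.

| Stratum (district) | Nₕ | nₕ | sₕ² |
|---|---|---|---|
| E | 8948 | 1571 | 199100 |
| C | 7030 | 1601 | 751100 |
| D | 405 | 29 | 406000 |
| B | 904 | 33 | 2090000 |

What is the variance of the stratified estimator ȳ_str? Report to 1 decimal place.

Var(ȳ_str) = Σₕ Wₕ²(1 − fₕ)sₕ²/nₕ with Wₕ = Nₕ/N, N = 17287.
E: Wₕ = 0.51761439; term = 0.51761439²·(1 − 0.17556996)·199100/1571 = 27.993782.
C: Wₕ = 0.40666397; term = 0.40666397²·(1 − 0.22773826)·751100/1601 = 59.915934.
D: Wₕ = 0.02342801; term = 0.02342801²·(1 − 0.07160494)·406000/29 = 7.1339759.
B: Wₕ = 0.05229363; term = 0.05229363²·(1 − 0.03650442)·2090000/33 = 166.87054.
Sum = 261.91423.

261.9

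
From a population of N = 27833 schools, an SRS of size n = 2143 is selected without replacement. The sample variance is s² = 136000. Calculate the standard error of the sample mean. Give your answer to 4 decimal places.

Under SRS without replacement, Var(ȳ) = (1 − f)·s²/n with f = n/N = 2143/27833 = 0.07699493.
Var(ȳ) = (1 − 0.07699493)·136000/2143 = 0.92300507·63.462436 = 58.57615.
SE(ȳ) = √(58.57615) = 7.6535.

7.6535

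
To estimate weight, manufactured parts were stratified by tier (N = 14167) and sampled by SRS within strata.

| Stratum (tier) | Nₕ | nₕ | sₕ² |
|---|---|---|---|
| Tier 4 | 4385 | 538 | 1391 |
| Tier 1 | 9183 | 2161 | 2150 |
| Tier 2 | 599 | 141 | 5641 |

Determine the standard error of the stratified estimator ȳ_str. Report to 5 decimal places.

Var(ȳ_str) = Σₕ Wₕ²(1 − fₕ)sₕ²/nₕ with Wₕ = Nₕ/N, N = 14167.
Tier 4: Wₕ = 0.30952213; term = 0.30952213²·(1 − 0.12269099)·1391/538 = 0.21731057.
Tier 1: Wₕ = 0.64819651; term = 0.64819651²·(1 − 0.23532615)·2150/2161 = 0.31964897.
Tier 2: Wₕ = 0.04228136; term = 0.04228136²·(1 − 0.23539232)·5641/141 = 0.054685665.
Sum = 0.59164521.
SE = √(0.59164521) = 0.76918.

0.76918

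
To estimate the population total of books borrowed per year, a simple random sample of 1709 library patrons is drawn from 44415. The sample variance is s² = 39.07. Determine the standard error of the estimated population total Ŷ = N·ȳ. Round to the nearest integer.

6585

Var(Ŷ) = N²·Var(ȳ) = N²·(1 − n/N)·s²/n.
f = 1709/44415 = 0.03847799; Var(ȳ) = 0.96152201·39.07/1709 = 0.021981665.
Var(Ŷ) = 44415² · 0.021981665 = 4.336306 × 10^7.
SE(Ŷ) = √(4.336306 × 10^7) = 6585.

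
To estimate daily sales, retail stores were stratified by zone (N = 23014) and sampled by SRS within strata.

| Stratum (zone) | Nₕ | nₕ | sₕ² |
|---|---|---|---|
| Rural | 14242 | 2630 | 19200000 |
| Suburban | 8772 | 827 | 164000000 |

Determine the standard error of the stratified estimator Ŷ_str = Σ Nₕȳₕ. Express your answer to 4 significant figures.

3.877 × 10^6

Var(Ŷ_str) = Σₕ Nₕ²(1 − fₕ)sₕ²/nₕ.
Rural: 14242²·(1 − 2630/14242)·19200000/2630 = 1.207323 × 10^12.
Suburban: 8772²·(1 − 827/8772)·164000000/827 = 1.3820726 × 10^13.
Sum = 1.5028049 × 10^13.
SE = √(1.5028049 × 10^13) = 3.877 × 10^6.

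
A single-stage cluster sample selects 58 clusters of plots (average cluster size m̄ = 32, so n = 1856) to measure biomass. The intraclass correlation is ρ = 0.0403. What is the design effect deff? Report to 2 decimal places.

deff = 1 + (32 − 1)·0.0403 = 1 + 1.2493 = 2.2493.

2.25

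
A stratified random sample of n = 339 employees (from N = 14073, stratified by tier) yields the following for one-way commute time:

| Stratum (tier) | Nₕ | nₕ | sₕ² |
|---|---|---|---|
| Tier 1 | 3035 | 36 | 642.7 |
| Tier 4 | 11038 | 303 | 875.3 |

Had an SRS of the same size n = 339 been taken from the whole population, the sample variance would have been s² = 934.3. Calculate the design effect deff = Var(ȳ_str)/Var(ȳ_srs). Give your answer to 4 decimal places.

Var(ȳ_str) = Σ Wₕ²(1−fₕ)sₕ²/nₕ with Wₕ = Nₕ/14073:
  Tier 1: (3035/14073)²·(1−36/3035)·642.7/36 = 0.82047922
  Tier 4: (11038/14073)²·(1−303/11038)·875.3/303 = 1.7283566
  → Var(ȳ_str) = 2.5488358.
Var(ȳ_srs) = (1 − 339/14073)·934.3/339 = 2.6896577.
deff = 2.5488358 / 2.6896577 = 0.9476.

0.9476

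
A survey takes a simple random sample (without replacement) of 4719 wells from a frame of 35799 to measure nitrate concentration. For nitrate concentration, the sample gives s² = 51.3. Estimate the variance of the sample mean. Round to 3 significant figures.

0.00944

Under SRS without replacement, Var(ȳ) = (1 − f)·s²/n with f = n/N = 4719/35799 = 0.13181932.
Var(ȳ) = (1 − 0.13181932)·51.3/4719 = 0.86818068·0.010870947 = 0.0094379463.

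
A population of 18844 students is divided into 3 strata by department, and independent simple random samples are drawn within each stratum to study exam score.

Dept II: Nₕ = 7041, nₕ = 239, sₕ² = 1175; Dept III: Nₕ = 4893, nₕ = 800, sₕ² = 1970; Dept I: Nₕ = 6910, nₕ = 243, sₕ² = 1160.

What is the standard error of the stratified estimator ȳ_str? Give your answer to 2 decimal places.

Var(ȳ_str) = Σₕ Wₕ²(1 − fₕ)sₕ²/nₕ with Wₕ = Nₕ/N, N = 18844.
Dept II: Wₕ = 0.37364678; term = 0.37364678²·(1 − 0.03394404)·1175/239 = 0.66307819.
Dept III: Wₕ = 0.25965825; term = 0.25965825²·(1 − 0.16349888)·1970/800 = 0.13888233.
Dept I: Wₕ = 0.36669497; term = 0.36669497²·(1 − 0.03516643)·1160/243 = 0.61931846.
Sum = 1.421279.
SE = √(1.421279) = 1.19.

1.19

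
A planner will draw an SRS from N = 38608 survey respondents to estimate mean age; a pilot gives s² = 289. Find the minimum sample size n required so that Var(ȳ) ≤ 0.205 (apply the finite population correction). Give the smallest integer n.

Without fpc, n₀ = s²/D = 289/0.205 = 1409.7561.
With fpc, (1 − n/N)·s²/n ≤ D requires n ≥ n₀/(1 + n₀/N) = 1409.7561/(1 + 1409.7561/38608) = 1360.0928.
Rounding up, n = 1361.

1361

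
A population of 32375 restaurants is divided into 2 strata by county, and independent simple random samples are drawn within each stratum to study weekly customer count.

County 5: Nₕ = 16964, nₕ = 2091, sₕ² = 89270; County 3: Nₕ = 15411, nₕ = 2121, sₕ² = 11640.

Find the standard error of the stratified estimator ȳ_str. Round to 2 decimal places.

3.37

Var(ȳ_str) = Σₕ Wₕ²(1 − fₕ)sₕ²/nₕ with Wₕ = Nₕ/N, N = 32375.
County 5: Wₕ = 0.52398456; term = 0.52398456²·(1 − 0.12326102)·89270/2091 = 10.276821.
County 3: Wₕ = 0.47601544; term = 0.47601544²·(1 − 0.13762897)·11640/2121 = 1.0723796.
Sum = 11.349201.
SE = √(11.349201) = 3.37.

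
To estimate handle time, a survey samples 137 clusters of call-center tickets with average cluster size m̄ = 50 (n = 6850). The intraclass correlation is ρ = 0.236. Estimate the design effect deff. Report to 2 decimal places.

12.56

deff = 1 + (50 − 1)·0.236 = 1 + 11.564 = 12.564.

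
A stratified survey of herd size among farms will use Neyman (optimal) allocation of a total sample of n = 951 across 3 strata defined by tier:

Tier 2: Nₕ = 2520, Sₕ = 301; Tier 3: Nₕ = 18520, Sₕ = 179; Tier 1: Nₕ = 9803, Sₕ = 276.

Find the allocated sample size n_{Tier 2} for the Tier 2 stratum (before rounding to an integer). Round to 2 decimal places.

Neyman allocation: nₕ = n·NₕSₕ / Σⱼ NⱼSⱼ.
Σ NⱼSⱼ = 2520·301 + 18520·179 + 9803·276 = 6.779228 × 10^6.
n_{Tier 2} = 951·2520·301 / (6.779228 × 10^6) = 106.41.

106.41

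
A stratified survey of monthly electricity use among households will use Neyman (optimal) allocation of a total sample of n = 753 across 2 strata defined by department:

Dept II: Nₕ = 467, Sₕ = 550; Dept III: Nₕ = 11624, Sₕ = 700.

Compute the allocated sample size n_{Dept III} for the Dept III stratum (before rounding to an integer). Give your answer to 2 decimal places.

729.96

Neyman allocation: nₕ = n·NₕSₕ / Σⱼ NⱼSⱼ.
Σ NⱼSⱼ = 467·550 + 11624·700 = 8.39365 × 10^6.
n_{Dept III} = 753·11624·700 / (8.39365 × 10^6) = 729.96.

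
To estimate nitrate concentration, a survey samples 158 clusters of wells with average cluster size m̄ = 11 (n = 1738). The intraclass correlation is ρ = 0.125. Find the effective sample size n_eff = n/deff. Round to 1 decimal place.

772.4

deff = 1 + (11 − 1)·0.125 = 1 + 1.25 = 2.25.
n_eff = 1738 / 2.25 = 772.4.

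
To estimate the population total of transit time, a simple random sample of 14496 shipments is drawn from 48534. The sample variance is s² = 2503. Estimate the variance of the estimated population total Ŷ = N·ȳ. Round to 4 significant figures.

Var(Ŷ) = N²·Var(ȳ) = N²·(1 − n/N)·s²/n.
f = 14496/48534 = 0.29867722; Var(ȳ) = 0.70132278·2503/14496 = 0.12109623.
Var(Ŷ) = 48534² · 0.12109623 = 2.8524812 × 10^8.

2.852 × 10^8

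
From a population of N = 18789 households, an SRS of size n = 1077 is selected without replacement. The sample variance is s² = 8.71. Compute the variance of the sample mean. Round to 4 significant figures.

0.007624

Under SRS without replacement, Var(ȳ) = (1 − f)·s²/n with f = n/N = 1077/18789 = 0.05732077.
Var(ȳ) = (1 − 0.05732077)·8.71/1077 = 0.94267923·0.0080872795 = 0.0076237104.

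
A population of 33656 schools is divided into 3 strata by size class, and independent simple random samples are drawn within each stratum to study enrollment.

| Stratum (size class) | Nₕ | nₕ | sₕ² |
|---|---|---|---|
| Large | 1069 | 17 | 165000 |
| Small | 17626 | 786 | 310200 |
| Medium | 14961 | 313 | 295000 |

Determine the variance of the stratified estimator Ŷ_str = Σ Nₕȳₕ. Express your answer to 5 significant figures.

3.3460 × 10^11

Var(Ŷ_str) = Σₕ Nₕ²(1 − fₕ)sₕ²/nₕ.
Large: 1069²·(1 − 17/1069)·165000/17 = 1.0915119 × 10^10.
Small: 17626²·(1 − 786/17626)·310200/786 = 1.1714267 × 10^11.
Medium: 14961²·(1 − 313/14961)·295000/313 = 2.0654593 × 10^11.
Sum = 3.3460372 × 10^11.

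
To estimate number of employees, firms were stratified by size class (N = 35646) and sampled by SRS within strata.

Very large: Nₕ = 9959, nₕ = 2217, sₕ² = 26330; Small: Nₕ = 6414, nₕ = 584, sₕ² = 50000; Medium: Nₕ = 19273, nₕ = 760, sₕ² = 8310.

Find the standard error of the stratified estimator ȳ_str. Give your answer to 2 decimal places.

2.51

Var(ȳ_str) = Σₕ Wₕ²(1 − fₕ)sₕ²/nₕ with Wₕ = Nₕ/N, N = 35646.
Very large: Wₕ = 0.27938619; term = 0.27938619²·(1 − 0.22261271)·26330/2217 = 0.72066339.
Small: Wₕ = 0.17993604; term = 0.17993604²·(1 − 0.09105083)·50000/584 = 2.5196085.
Medium: Wₕ = 0.54067778; term = 0.54067778²·(1 − 0.03943340)·8310/760 = 3.0703787.
Sum = 6.3106506.
SE = √(6.3106506) = 2.51.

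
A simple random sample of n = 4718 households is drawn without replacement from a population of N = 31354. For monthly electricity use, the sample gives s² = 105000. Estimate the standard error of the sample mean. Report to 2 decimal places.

4.35

Under SRS without replacement, Var(ȳ) = (1 − f)·s²/n with f = n/N = 4718/31354 = 0.15047522.
Var(ȳ) = (1 − 0.15047522)·105000/4718 = 0.84952478·22.255193 = 18.906338.
SE(ȳ) = √(18.906338) = 4.35.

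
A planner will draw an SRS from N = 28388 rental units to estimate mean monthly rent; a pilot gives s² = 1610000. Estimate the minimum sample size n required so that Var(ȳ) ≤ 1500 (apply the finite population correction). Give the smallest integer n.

Without fpc, n₀ = s²/D = 1610000/1500 = 1073.3333.
With fpc, (1 − n/N)·s²/n ≤ D requires n ≥ n₀/(1 + n₀/N) = 1073.3333/(1 + 1073.3333/28388) = 1034.2297.
Rounding up, n = 1035.

1035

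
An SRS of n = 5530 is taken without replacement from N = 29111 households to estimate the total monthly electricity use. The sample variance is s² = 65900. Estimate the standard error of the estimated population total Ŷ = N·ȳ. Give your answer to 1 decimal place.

90446.1

Var(Ŷ) = N²·Var(ȳ) = N²·(1 − n/N)·s²/n.
f = 5530/29111 = 0.18996256; Var(ȳ) = 0.81003744·65900/5530 = 9.6530683.
Var(Ŷ) = 29111² · 9.6530683 = 8.1804958 × 10^9.
SE(Ŷ) = √(8.1804958 × 10^9) = 90446.1.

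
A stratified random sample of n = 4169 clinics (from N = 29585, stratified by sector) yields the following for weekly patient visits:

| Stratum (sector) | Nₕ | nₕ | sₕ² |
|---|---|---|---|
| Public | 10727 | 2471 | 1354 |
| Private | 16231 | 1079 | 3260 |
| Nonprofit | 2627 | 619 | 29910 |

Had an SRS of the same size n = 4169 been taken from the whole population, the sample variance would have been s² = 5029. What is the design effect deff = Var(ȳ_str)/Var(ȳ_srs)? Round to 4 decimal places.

Var(ȳ_str) = Σ Wₕ²(1−fₕ)sₕ²/nₕ with Wₕ = Nₕ/29585:
  Public: (10727/29585)²·(1−2471/10727)·1354/2471 = 0.055443513
  Private: (16231/29585)²·(1−1079/16231)·3260/1079 = 0.8489229
  Nonprofit: (2627/29585)²·(1−619/2627)·29910/619 = 0.29121008
  → Var(ȳ_str) = 1.1955765.
Var(ȳ_srs) = (1 − 4169/29585)·5029/4169 = 1.0362997.
deff = 1.1955765 / 1.0362997 = 1.1537.

1.1537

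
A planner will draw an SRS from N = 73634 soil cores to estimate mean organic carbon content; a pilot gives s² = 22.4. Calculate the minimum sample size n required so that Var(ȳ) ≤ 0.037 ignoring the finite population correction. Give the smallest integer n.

606

Without fpc, n₀ = s²/D = 22.4/0.037 = 605.4054.
Rounding up, n = 606.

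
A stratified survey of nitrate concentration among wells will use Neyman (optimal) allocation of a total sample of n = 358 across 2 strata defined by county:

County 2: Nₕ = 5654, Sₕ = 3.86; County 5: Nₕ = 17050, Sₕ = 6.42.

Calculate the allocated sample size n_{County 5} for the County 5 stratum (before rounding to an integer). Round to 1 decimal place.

Neyman allocation: nₕ = n·NₕSₕ / Σⱼ NⱼSⱼ.
Σ NⱼSⱼ = 5654·3.86 + 17050·6.42 = 131285.44.
n_{County 5} = 358·17050·6.42 / 131285.44 = 298.5.

298.5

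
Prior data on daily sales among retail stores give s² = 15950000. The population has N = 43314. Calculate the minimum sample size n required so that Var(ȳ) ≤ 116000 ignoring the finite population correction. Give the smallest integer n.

Without fpc, n₀ = s²/D = 15950000/116000 = 137.5000.
Rounding up, n = 138.

138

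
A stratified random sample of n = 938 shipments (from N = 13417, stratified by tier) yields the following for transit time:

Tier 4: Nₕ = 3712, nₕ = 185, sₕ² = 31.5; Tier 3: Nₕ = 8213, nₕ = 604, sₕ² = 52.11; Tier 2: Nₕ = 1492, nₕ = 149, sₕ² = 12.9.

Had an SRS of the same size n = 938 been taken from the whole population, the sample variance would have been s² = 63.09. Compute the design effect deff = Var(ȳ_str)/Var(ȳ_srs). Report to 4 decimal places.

0.6921

Var(ȳ_str) = Σ Wₕ²(1−fₕ)sₕ²/nₕ with Wₕ = Nₕ/13417:
  Tier 4: (3712/13417)²·(1−185/3712)·31.5/185 = 0.012383443
  Tier 3: (8213/13417)²·(1−604/8213)·52.11/604 = 0.029950405
  Tier 2: (1492/13417)²·(1−149/1492)·12.9/149 = 9.6369019 × 10^-4
  → Var(ȳ_str) = 0.043297538.
Var(ȳ_srs) = (1 − 938/13417)·63.09/938 = 0.062557885.
deff = 0.043297538 / 0.062557885 = 0.6921.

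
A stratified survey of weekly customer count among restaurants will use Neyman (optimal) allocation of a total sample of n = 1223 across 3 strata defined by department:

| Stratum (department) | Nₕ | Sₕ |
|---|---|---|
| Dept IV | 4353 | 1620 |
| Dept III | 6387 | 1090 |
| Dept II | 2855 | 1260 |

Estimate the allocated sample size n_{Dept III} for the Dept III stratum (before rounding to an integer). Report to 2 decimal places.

483.47

Neyman allocation: nₕ = n·NₕSₕ / Σⱼ NⱼSⱼ.
Σ NⱼSⱼ = 4353·1620 + 6387·1090 + 2855·1260 = 1.761099 × 10^7.
n_{Dept III} = 1223·6387·1090 / (1.761099 × 10^7) = 483.47.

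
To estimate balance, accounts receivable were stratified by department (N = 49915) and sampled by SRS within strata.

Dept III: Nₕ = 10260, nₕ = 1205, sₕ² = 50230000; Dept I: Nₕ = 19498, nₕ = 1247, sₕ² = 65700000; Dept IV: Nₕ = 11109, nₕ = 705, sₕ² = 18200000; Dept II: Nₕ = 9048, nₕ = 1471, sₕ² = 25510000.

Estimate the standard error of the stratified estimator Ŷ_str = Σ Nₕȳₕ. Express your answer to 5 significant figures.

5.1763 × 10^6

Var(Ŷ_str) = Σₕ Nₕ²(1 − fₕ)sₕ²/nₕ.
Dept III: 10260²·(1 − 1205/10260)·50230000/1205 = 3.872683 × 10^12.
Dept I: 19498²·(1 − 1247/19498)·65700000/1247 = 1.8748894 × 10^13.
Dept IV: 11109²·(1 − 705/11109)·18200000/705 = 2.9837167 × 10^12.
Dept II: 9048²·(1 − 1471/9048)·25510000/1471 = 1.1889064 × 10^12.
Sum = 2.67942 × 10^13.
SE = √(2.67942 × 10^13) = 5.1763 × 10^6.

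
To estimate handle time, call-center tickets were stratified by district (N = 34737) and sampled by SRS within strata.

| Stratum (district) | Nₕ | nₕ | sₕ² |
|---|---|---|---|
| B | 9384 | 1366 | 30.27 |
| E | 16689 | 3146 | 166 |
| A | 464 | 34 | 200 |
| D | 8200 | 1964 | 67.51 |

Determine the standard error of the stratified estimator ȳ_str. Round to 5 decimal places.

0.11702

Var(ȳ_str) = Σₕ Wₕ²(1 − fₕ)sₕ²/nₕ with Wₕ = Nₕ/N, N = 34737.
B: Wₕ = 0.27014423; term = 0.27014423²·(1 − 0.14556692)·30.27/1366 = 0.0013817554.
E: Wₕ = 0.48043873; term = 0.48043873²·(1 − 0.18850740)·166/3146 = 0.0098834813.
A: Wₕ = 0.01335752; term = 0.01335752²·(1 − 0.07327586)·200/34 = 9.7264173 × 10^-4.
D: Wₕ = 0.23605953; term = 0.23605953²·(1 − 0.23951220)·67.51/1964 = 0.0014566727.
Sum = 0.013694551.
SE = √(0.013694551) = 0.11702.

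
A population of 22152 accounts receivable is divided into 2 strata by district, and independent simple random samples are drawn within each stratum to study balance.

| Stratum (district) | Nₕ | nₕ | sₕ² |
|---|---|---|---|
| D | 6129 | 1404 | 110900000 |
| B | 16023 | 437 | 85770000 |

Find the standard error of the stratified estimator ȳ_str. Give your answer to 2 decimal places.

Var(ȳ_str) = Σₕ Wₕ²(1 − fₕ)sₕ²/nₕ with Wₕ = Nₕ/N, N = 22152.
D: Wₕ = 0.27667931; term = 0.27667931²·(1 − 0.22907489)·110900000/1404 = 4661.5461.
B: Wₕ = 0.72332069; term = 0.72332069²·(1 − 0.02727329)·85770000/437 = 99886.453.
Sum = 104548.
SE = √(104548) = 323.34.

323.34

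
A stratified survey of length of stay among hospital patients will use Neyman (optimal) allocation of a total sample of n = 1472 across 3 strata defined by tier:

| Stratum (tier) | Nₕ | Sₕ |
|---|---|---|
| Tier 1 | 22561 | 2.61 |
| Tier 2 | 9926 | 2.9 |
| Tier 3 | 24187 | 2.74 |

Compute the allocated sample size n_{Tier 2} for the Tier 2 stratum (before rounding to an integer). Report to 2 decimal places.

275.25

Neyman allocation: nₕ = n·NₕSₕ / Σⱼ NⱼSⱼ.
Σ NⱼSⱼ = 22561·2.61 + 9926·2.9 + 24187·2.74 = 153941.99.
n_{Tier 2} = 1472·9926·2.9 / 153941.99 = 275.25.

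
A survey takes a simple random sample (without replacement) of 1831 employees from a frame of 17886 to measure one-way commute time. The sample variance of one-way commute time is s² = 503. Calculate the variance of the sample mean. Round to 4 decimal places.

0.2466

Under SRS without replacement, Var(ȳ) = (1 − f)·s²/n with f = n/N = 1831/17886 = 0.10237057.
Var(ȳ) = (1 − 0.10237057)·503/1831 = 0.89762943·0.27471327 = 0.24659072.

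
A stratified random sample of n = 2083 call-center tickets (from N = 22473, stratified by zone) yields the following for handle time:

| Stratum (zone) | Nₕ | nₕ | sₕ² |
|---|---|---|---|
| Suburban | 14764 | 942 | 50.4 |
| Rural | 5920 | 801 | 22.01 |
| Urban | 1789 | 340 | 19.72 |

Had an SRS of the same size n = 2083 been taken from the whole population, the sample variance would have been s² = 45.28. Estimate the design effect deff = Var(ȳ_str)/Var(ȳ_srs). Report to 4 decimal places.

Var(ȳ_str) = Σ Wₕ²(1−fₕ)sₕ²/nₕ with Wₕ = Nₕ/22473:
  Suburban: (14764/22473)²·(1−942/14764)·50.4/942 = 0.021618843
  Rural: (5920/22473)²·(1−801/5920)·22.01/801 = 0.0016488163
  Urban: (1789/22473)²·(1−340/1789)·19.72/340 = 2.9770396 × 10^-4
  → Var(ȳ_str) = 0.023565363.
Var(ȳ_srs) = (1 − 2083/22473)·45.28/2083 = 0.019723016.
deff = 0.023565363 / 0.019723016 = 1.1948.

1.1948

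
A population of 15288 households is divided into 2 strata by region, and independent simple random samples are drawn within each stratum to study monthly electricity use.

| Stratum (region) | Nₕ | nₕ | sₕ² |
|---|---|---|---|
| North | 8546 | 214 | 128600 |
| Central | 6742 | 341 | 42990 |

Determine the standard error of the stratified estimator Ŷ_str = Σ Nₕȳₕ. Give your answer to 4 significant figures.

219600

Var(Ŷ_str) = Σₕ Nₕ²(1 − fₕ)sₕ²/nₕ.
North: 8546²·(1 − 214/8546)·128600/214 = 4.278971 × 10^10.
Central: 6742²·(1 − 341/6742)·42990/341 = 5.4406356 × 10^9.
Sum = 4.8230346 × 10^10.
SE = √(4.8230346 × 10^10) = 219600.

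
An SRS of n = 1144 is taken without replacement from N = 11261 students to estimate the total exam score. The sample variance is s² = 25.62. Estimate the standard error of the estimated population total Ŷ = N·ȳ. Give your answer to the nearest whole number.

1597

Var(Ŷ) = N²·Var(ȳ) = N²·(1 − n/N)·s²/n.
f = 1144/11261 = 0.10158956; Var(ȳ) = 0.89841044·25.62/1144 = 0.020119996.
Var(Ŷ) = 11261² · 0.020119996 = 2.5514191 × 10^6.
SE(Ŷ) = √(2.5514191 × 10^6) = 1597.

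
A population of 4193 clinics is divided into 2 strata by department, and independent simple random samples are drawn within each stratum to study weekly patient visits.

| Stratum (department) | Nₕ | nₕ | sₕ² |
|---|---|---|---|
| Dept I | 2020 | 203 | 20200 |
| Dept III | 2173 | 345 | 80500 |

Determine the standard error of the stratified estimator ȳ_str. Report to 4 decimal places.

Var(ȳ_str) = Σₕ Wₕ²(1 − fₕ)sₕ²/nₕ with Wₕ = Nₕ/N, N = 4193.
Dept I: Wₕ = 0.48175531; term = 0.48175531²·(1 − 0.10049505)·20200/203 = 20.773607.
Dept III: Wₕ = 0.51824469; term = 0.51824469²·(1 − 0.15876668)·80500/345 = 52.718492.
Sum = 73.492099.
SE = √(73.492099) = 8.5728.

8.5728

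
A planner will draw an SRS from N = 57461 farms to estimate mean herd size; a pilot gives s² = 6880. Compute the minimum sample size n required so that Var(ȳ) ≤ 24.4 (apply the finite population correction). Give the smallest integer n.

281

Without fpc, n₀ = s²/D = 6880/24.4 = 281.9672.
With fpc, (1 − n/N)·s²/n ≤ D requires n ≥ n₀/(1 + n₀/N) = 281.9672/(1 + 281.9672/57461) = 280.5903.
Rounding up, n = 281.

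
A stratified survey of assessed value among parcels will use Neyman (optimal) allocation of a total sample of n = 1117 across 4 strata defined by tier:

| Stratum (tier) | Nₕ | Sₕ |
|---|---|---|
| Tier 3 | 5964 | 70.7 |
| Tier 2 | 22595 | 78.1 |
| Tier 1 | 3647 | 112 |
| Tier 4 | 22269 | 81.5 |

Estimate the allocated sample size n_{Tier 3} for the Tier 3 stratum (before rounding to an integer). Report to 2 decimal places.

106.81

Neyman allocation: nₕ = n·NₕSₕ / Σⱼ NⱼSⱼ.
Σ NⱼSⱼ = 5964·70.7 + 22595·78.1 + 3647·112 + 22269·81.5 = 4.4097118 × 10^6.
n_{Tier 3} = 1117·5964·70.7 / (4.4097118 × 10^6) = 106.81.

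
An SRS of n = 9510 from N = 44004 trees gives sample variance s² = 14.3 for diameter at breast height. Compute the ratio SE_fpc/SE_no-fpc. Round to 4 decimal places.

f = n/N = 9510/44004 = 0.21611672.
SE_no-fpc = √(s²/n) = 0.038777317; SE_fpc = √((1−f)s²/n) = 0.034332345.
Ratio = √(1−f) = 0.88537183.

0.8854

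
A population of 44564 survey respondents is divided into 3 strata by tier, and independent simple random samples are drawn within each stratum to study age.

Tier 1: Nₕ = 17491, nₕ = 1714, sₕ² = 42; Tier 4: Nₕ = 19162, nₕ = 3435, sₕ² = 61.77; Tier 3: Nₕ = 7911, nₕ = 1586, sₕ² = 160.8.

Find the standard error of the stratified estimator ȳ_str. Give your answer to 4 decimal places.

0.0932

Var(ȳ_str) = Σₕ Wₕ²(1 − fₕ)sₕ²/nₕ with Wₕ = Nₕ/N, N = 44564.
Tier 1: Wₕ = 0.39249170; term = 0.39249170²·(1 − 0.09799325)·42/1714 = 0.003404938.
Tier 4: Wₕ = 0.42998833; term = 0.42998833²·(1 − 0.17926104)·61.77/3435 = 0.0027287846.
Tier 3: Wₕ = 0.17751997; term = 0.17751997²·(1 − 0.20048034)·160.8/1586 = 0.0025545032.
Sum = 0.0086882258.
SE = √(0.0086882258) = 0.0932.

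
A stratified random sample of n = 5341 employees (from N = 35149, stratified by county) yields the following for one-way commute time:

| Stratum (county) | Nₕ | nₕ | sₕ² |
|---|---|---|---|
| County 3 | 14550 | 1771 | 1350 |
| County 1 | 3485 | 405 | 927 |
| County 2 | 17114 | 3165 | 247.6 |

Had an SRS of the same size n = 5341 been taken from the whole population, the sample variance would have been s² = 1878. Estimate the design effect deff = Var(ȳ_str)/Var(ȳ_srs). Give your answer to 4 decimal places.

0.5021

Var(ȳ_str) = Σ Wₕ²(1−fₕ)sₕ²/nₕ with Wₕ = Nₕ/35149:
  County 3: (14550/35149)²·(1−1771/14550)·1350/1771 = 0.11472264
  County 1: (3485/35149)²·(1−405/3485)·927/405 = 0.019886221
  County 2: (17114/35149)²·(1−3165/17114)·247.6/3165 = 0.015116303
  → Var(ȳ_str) = 0.14972516.
Var(ȳ_srs) = (1 − 5341/35149)·1878/5341 = 0.29818986.
deff = 0.14972516 / 0.29818986 = 0.5021.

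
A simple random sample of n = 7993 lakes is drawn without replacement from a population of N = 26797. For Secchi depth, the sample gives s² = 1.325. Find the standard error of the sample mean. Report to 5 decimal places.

0.01079

Under SRS without replacement, Var(ȳ) = (1 − f)·s²/n with f = n/N = 7993/26797 = 0.29827966.
Var(ȳ) = (1 − 0.29827966)·1.325/7993 = 0.70172034·1.6577005 × 10^-4 = 1.1632422 × 10^-4.
SE(ȳ) = √(1.1632422 × 10^-4) = 0.01079.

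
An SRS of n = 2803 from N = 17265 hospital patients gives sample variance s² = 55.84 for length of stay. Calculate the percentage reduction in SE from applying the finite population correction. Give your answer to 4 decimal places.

f = n/N = 2803/17265 = 0.16235158.
SE_no-fpc = √(s²/n) = 0.14114359; SE_fpc = √((1−f)s²/n) = 0.12917904.
Ratio = √(1−f) = 0.91523135. Reduction = 100·(1 − 0.91523135) = 8.4769%.

8.4769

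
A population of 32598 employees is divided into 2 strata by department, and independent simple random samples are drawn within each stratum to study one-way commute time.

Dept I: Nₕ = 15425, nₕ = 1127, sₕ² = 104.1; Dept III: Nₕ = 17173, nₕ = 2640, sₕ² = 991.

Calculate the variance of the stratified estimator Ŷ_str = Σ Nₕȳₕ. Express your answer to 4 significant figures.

Var(Ŷ_str) = Σₕ Nₕ²(1 − fₕ)sₕ²/nₕ.
Dept I: 15425²·(1 − 1127/15425)·104.1/1127 = 2.03717 × 10^7.
Dept III: 17173²·(1 − 2640/17173)·991/2640 = 9.3685239 × 10^7.
Sum = 1.1405694 × 10^8.

1.141 × 10^8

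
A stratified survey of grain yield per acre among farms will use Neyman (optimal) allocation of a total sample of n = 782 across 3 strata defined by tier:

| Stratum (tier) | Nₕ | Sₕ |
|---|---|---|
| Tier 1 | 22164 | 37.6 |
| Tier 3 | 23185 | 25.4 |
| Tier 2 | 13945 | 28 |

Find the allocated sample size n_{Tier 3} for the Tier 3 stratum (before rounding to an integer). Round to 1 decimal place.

Neyman allocation: nₕ = n·NₕSₕ / Σⱼ NⱼSⱼ.
Σ NⱼSⱼ = 22164·37.6 + 23185·25.4 + 13945·28 = 1.8127254 × 10^6.
n_{Tier 3} = 782·23185·25.4 / (1.8127254 × 10^6) = 254.0.

254.0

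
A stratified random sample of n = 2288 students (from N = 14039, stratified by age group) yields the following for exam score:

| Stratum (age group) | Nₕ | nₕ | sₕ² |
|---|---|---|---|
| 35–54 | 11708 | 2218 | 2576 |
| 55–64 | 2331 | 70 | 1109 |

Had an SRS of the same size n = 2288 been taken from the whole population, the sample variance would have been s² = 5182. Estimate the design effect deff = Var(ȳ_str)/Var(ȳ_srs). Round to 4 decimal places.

0.5688

Var(ȳ_str) = Σ Wₕ²(1−fₕ)sₕ²/nₕ with Wₕ = Nₕ/14039:
  35–54: (11708/14039)²·(1−2218/11708)·2576/2218 = 0.65472797
  55–64: (2331/14039)²·(1−70/2331)·1109/70 = 0.42364686
  → Var(ȳ_str) = 1.0783748.
Var(ȳ_srs) = (1 − 2288/14039)·5182/2288 = 1.8957455.
deff = 1.0783748 / 1.8957455 = 0.5688.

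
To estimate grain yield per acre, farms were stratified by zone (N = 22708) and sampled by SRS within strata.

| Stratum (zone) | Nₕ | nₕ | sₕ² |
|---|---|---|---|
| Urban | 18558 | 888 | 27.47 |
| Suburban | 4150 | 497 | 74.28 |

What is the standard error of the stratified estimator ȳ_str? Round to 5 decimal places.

Var(ȳ_str) = Σₕ Wₕ²(1 − fₕ)sₕ²/nₕ with Wₕ = Nₕ/N, N = 22708.
Urban: Wₕ = 0.81724502; term = 0.81724502²·(1 − 0.04784998)·27.47/888 = 0.019672323.
Suburban: Wₕ = 0.18275498; term = 0.18275498²·(1 − 0.11975904)·74.28/497 = 0.004393954.
Sum = 0.024066277.
SE = √(0.024066277) = 0.15513.

0.15513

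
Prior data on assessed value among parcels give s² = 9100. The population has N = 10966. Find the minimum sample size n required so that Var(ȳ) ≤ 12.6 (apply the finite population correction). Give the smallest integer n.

678

Without fpc, n₀ = s²/D = 9100/12.6 = 722.2222.
With fpc, (1 − n/N)·s²/n ≤ D requires n ≥ n₀/(1 + n₀/N) = 722.2222/(1 + 722.2222/10966) = 677.5957.
Rounding up, n = 678.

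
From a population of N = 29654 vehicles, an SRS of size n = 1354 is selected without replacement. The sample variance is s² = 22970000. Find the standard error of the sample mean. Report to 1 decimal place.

127.2

Under SRS without replacement, Var(ȳ) = (1 − f)·s²/n with f = n/N = 1354/29654 = 0.04565994.
Var(ȳ) = (1 − 0.04565994)·22970000/1354 = 0.95434006·16964.549 = 16189.949.
SE(ȳ) = √(16189.949) = 127.2.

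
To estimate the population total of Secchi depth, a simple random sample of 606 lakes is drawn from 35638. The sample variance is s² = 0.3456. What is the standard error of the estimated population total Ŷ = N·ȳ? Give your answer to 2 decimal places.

843.80

Var(Ŷ) = N²·Var(ȳ) = N²·(1 − n/N)·s²/n.
f = 606/35638 = 0.01700432; Var(ȳ) = 0.98299568·0.3456/606 = 5.6059952 × 10^-4.
Var(Ŷ) = 35638² · (5.6059952 × 10^-4) = 711998.98.
SE(Ŷ) = √(711998.98) = 843.80.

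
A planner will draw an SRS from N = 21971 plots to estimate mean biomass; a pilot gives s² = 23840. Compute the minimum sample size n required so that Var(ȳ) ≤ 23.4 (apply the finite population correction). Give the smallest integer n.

974

Without fpc, n₀ = s²/D = 23840/23.4 = 1018.8034.
With fpc, (1 − n/N)·s²/n ≤ D requires n ≥ n₀/(1 + n₀/N) = 1018.8034/(1 + 1018.8034/21971) = 973.6547.
Rounding up, n = 974.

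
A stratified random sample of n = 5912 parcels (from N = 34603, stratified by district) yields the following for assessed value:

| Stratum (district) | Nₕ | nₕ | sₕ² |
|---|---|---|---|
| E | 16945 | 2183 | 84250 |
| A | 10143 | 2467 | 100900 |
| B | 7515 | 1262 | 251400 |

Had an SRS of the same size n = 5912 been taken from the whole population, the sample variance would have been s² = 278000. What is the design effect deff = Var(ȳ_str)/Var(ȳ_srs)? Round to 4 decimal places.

0.4755

Var(ȳ_str) = Σ Wₕ²(1−fₕ)sₕ²/nₕ with Wₕ = Nₕ/34603:
  E: (16945/34603)²·(1−2183/16945)·84250/2183 = 8.0626061
  A: (10143/34603)²·(1−2467/10143)·100900/2467 = 2.6594749
  B: (7515/34603)²·(1−1262/7515)·251400/1262 = 7.8180029
  → Var(ȳ_str) = 18.540084.
Var(ȳ_srs) = (1 − 5912/34603)·278000/5912 = 38.989019.
deff = 18.540084 / 38.989019 = 0.4755.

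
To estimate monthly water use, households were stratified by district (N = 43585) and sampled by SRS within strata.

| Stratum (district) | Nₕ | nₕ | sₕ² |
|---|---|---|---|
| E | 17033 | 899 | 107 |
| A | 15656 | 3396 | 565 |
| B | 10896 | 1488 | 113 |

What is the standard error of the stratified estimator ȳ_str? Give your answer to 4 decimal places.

0.1953

Var(ȳ_str) = Σₕ Wₕ²(1 − fₕ)sₕ²/nₕ with Wₕ = Nₕ/N, N = 43585.
E: Wₕ = 0.39079959; term = 0.39079959²·(1 − 0.05277990)·107/899 = 0.017218019.
A: Wₕ = 0.35920615; term = 0.35920615²·(1 − 0.21691364)·565/3396 = 0.016810396.
B: Wₕ = 0.24999426; term = 0.24999426²·(1 − 0.13656388)·113/1488 = 0.0040979421.
Sum = 0.038126357.
SE = √(0.038126357) = 0.1953.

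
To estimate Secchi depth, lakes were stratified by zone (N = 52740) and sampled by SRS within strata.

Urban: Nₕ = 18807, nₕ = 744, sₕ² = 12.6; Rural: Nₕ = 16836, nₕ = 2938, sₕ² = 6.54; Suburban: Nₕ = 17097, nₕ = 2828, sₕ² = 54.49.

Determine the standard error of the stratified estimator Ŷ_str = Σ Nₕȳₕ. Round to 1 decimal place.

3312.8

Var(Ŷ_str) = Σₕ Nₕ²(1 − fₕ)sₕ²/nₕ.
Urban: 18807²·(1 − 744/18807)·12.6/744 = 5.7531675 × 10^6.
Rural: 16836²·(1 − 2938/16836)·6.54/2938 = 520855.41.
Suburban: 17097²·(1 − 2828/17097)·54.49/2828 = 4.7005735 × 10^6.
Sum = 1.0974596 × 10^7.
SE = √(1.0974596 × 10^7) = 3312.8.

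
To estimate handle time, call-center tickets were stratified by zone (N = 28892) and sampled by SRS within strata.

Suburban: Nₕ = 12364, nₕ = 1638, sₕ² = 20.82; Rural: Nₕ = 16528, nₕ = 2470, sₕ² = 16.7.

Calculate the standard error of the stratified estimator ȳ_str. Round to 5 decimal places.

0.06246

Var(ȳ_str) = Σₕ Wₕ²(1 − fₕ)sₕ²/nₕ with Wₕ = Nₕ/N, N = 28892.
Suburban: Wₕ = 0.42793853; term = 0.42793853²·(1 − 0.13248140)·20.82/1638 = 0.0020193351.
Rural: Wₕ = 0.57206147; term = 0.57206147²·(1 − 0.14944337)·16.7/2470 = 0.0018819503.
Sum = 0.0039012854.
SE = √(0.0039012854) = 0.06246.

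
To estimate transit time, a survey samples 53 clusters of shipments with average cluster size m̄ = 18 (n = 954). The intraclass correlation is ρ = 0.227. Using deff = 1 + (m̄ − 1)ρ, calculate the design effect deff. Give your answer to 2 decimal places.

deff = 1 + (18 − 1)·0.227 = 1 + 3.859 = 4.859.

4.86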